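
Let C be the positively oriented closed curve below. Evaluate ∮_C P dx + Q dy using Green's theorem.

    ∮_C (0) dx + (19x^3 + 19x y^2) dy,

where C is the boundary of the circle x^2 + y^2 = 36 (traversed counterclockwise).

Green's theorem converts the closed line integral into a double integral over the enclosed region D:

    ∮_C P dx + Q dy = ∬_D (∂Q/∂x - ∂P/∂y) dA.

Here P = 0, Q = 19x^3 + 19x y^2, so

    ∂Q/∂x = 57x^2 + 19y^2,    ∂P/∂y = 0,
    ∂Q/∂x - ∂P/∂y = 57x^2 + 19y^2.

D is the region x^2 + y^2 ≤ 36. Evaluating the double integral:

In polar coordinates (x = r cos θ, y = r sin θ, dA = r dr dθ) the integrand becomes 19r^2(cos(2θ) + 2), so

    ∬_D (57x^2 + 19y^2) dA = ∫_0^{2π} ∫_0^{6} (19r^2(cos(2θ) + 2)) · r dr dθ.

Inner (r from 0 to 6): 6156cos(2θ) + 12312.
Outer (θ from 0 to 2π): 24624π.

Therefore ∮_C P dx + Q dy = 24624π.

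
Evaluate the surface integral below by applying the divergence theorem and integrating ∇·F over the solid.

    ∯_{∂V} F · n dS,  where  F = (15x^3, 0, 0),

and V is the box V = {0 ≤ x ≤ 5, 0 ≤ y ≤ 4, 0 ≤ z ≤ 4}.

By the divergence theorem,

    ∯_{∂V} F · n dS = ∭_V (∇ · F) dV.

Compute the divergence:
    ∇ · F = ∂F_x/∂x + ∂F_y/∂y + ∂F_z/∂z = 45x^2 + 0 + 0 = 45x^2.

V is a rectangular box, so dV = dx dy dz with 0 ≤ x ≤ 5, 0 ≤ y ≤ 4, 0 ≤ z ≤ 4.

Integrate (45x^2) over V as an iterated integral:

    ∭_V (∇·F) dV = ∫_0^{5} ∫_0^{4} ∫_0^{4} (45x^2) dz dy dx.

Inner (z from 0 to 4): 180x^2.
Middle (y from 0 to 4): 720x^2.
Outer (x from 0 to 5): 30000.

Therefore ∯_{∂V} F · n dS = 30000.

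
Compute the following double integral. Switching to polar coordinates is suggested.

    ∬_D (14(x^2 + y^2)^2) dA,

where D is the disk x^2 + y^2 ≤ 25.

The region D is 0 ≤ r ≤ 5, 0 ≤ θ ≤ 2π in polar coordinates, where x = r cos(θ), y = r sin(θ), and dA = r dr dθ.

Under the substitution, the integrand becomes 14r^4, so

    ∬_D (14(x^2 + y^2)^2) dA = ∫_{0}^{2π} ∫_{0}^{5} (14r^4) · r dr dθ.

Inner integral (in r): ∫_{0}^{5} (14r^4) · r dr = 109375/3.

Outer integral (in θ): ∫_{0}^{2π} (109375/3) dθ = 218750π/3.

Therefore ∬_D (14(x^2 + y^2)^2) dA = 218750π/3.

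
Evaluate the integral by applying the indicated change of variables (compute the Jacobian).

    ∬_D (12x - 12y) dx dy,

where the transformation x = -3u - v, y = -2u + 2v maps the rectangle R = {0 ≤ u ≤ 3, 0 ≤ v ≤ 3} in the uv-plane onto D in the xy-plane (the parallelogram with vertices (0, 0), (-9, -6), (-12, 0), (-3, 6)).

Compute the Jacobian determinant of (x, y) with respect to (u, v):

    ∂(x,y)/∂(u,v) = | -3  -1 | = (-3)(2) - (-1)(-2) = -8.
                   | -2  2 |

Its absolute value is |J| = 8 (the area scaling factor).

Substituting x = -3u - v, y = -2u + 2v into the integrand,

    12x - 12y → -12u - 36v,

so the integral becomes

    ∬_R (-12u - 36v) · |J| du dv = ∫_0^3 ∫_0^3 (-96u - 288v) dv du.

Inner (v): -288u - 1296.
Outer (u): -5184.

Therefore ∬_D (12x - 12y) dx dy = -5184.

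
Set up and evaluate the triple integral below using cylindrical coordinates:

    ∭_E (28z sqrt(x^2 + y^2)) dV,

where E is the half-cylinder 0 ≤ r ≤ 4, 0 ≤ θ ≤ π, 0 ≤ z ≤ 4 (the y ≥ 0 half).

In cylindrical coordinates, x = r cos(θ), y = r sin(θ), z = z, and dV = r dr dθ dz.

The integrand becomes 28r z, so

    ∭_E (28z sqrt(x^2 + y^2)) dV = ∫_{0}^{π} ∫_{0}^{4} ∫_{0}^{4} (28r z) · r dz dr dθ.

Inner (z): 224r^2.
Middle (r from 0 to 4): 14336/3.
Outer (θ): 14336π/3.

Therefore the triple integral equals 14336π/3.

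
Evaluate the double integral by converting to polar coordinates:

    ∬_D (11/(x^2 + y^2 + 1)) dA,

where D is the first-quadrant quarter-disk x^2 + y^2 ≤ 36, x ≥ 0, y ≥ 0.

The region D is 0 ≤ r ≤ 6, 0 ≤ θ ≤ π/2 in polar coordinates, where x = r cos(θ), y = r sin(θ), and dA = r dr dθ.

Under the substitution, the integrand becomes 11/(r^2 + 1), so

    ∬_D (11/(x^2 + y^2 + 1)) dA = ∫_{0}^{π/2} ∫_{0}^{6} (11/(r^2 + 1)) · r dr dθ.

Inner integral (in r): ∫_{0}^{6} (11/(r^2 + 1)) · r dr = 11log(37)/2.

Outer integral (in θ): ∫_{0}^{π/2} (11log(37)/2) dθ = 11π log(37)/4.

Therefore ∬_D (11/(x^2 + y^2 + 1)) dA = 11π log(37)/4.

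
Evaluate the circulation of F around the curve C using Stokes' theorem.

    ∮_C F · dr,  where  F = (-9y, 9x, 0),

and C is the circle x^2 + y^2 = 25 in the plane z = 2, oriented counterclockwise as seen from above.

Let S be the flat disk x^2 + y^2 ≤ 25 in the plane z = 2, with upward unit normal n̂ = ẑ. By Stokes' theorem,

    ∮_C F · dr = ∬_S (∇ × F) · n̂ dS = ∬_D (curl F)_z dA,

where D is the disk x^2 + y^2 ≤ 25.

Compute the curl of F = (-9y, 9x, 0):
    (∇ × F)_x = ∂F_z/∂y - ∂F_y/∂z = 0,
    (∇ × F)_y = ∂F_x/∂z - ∂F_z/∂x = 0,
    (∇ × F)_z = ∂F_y/∂x - ∂F_x/∂y = 18.

On z = 2, (curl F)_z = 18.

Convert to polar (x = r cos θ, y = r sin θ, dA = r dr dθ); the integrand becomes 18, so

    ∬_D (curl F)_z dA = ∫_0^{2π} ∫_0^{5} (18) · r dr dθ.

Inner (r from 0 to 5): 225.
Outer (θ from 0 to 2π): 450π.

Therefore ∮_C F · dr = 450π.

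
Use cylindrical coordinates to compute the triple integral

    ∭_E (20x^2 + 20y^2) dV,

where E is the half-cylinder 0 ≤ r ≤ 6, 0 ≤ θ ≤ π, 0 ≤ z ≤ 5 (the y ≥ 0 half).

In cylindrical coordinates, x = r cos(θ), y = r sin(θ), z = z, and dV = r dr dθ dz.

The integrand becomes 20r^2, so

    ∭_E (20x^2 + 20y^2) dV = ∫_{0}^{π} ∫_{0}^{6} ∫_{0}^{5} (20r^2) · r dz dr dθ.

Inner (z): 100r^3.
Middle (r from 0 to 6): 32400.
Outer (θ): 32400π.

Therefore the triple integral equals 32400π.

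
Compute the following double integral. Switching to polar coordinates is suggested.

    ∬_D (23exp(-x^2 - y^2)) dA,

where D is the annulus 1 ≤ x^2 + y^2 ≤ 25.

The region D is 1 ≤ r ≤ 5, 0 ≤ θ ≤ 2π in polar coordinates, where x = r cos(θ), y = r sin(θ), and dA = r dr dθ.

Under the substitution, the integrand becomes 23exp(-r^2), so

    ∬_D (23exp(-x^2 - y^2)) dA = ∫_{0}^{2π} ∫_{1}^{5} (23exp(-r^2)) · r dr dθ.

Inner integral (in r): ∫_{1}^{5} (23exp(-r^2)) · r dr = -(23 - 23exp(24))exp(-25)/2.

Outer integral (in θ): ∫_{0}^{2π} (-(23 - 23exp(24))exp(-25)/2) dθ = -23π (1 - exp(24))exp(-25).

Therefore ∬_D (23exp(-x^2 - y^2)) dA = -23π (1 - exp(24))exp(-25).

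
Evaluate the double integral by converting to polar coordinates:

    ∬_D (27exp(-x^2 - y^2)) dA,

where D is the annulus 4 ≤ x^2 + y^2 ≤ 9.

The region D is 2 ≤ r ≤ 3, 0 ≤ θ ≤ 2π in polar coordinates, where x = r cos(θ), y = r sin(θ), and dA = r dr dθ.

Under the substitution, the integrand becomes 27exp(-r^2), so

    ∬_D (27exp(-x^2 - y^2)) dA = ∫_{0}^{2π} ∫_{2}^{3} (27exp(-r^2)) · r dr dθ.

Inner integral (in r): ∫_{2}^{3} (27exp(-r^2)) · r dr = -(27 - 27exp(5))exp(-9)/2.

Outer integral (in θ): ∫_{0}^{2π} (-(27 - 27exp(5))exp(-9)/2) dθ = -27π (1 - exp(5))exp(-9).

Therefore ∬_D (27exp(-x^2 - y^2)) dA = -27π (1 - exp(5))exp(-9).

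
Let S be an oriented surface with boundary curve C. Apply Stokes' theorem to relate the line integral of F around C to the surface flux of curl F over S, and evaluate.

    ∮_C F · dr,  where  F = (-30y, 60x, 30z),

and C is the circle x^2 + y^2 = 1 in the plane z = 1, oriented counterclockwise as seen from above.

Let S be the flat disk x^2 + y^2 ≤ 1 in the plane z = 1, with upward unit normal n̂ = ẑ. By Stokes' theorem,

    ∮_C F · dr = ∬_S (∇ × F) · n̂ dS = ∬_D (curl F)_z dA,

where D is the disk x^2 + y^2 ≤ 1.

Compute the curl of F = (-30y, 60x, 30z):
    (∇ × F)_x = ∂F_z/∂y - ∂F_y/∂z = 0,
    (∇ × F)_y = ∂F_x/∂z - ∂F_z/∂x = 0,
    (∇ × F)_z = ∂F_y/∂x - ∂F_x/∂y = 90.

On z = 1, (curl F)_z = 90.

Convert to polar (x = r cos θ, y = r sin θ, dA = r dr dθ); the integrand becomes 90, so

    ∬_D (curl F)_z dA = ∫_0^{2π} ∫_0^{1} (90) · r dr dθ.

Inner (r from 0 to 1): 45.
Outer (θ from 0 to 2π): 90π.

Therefore ∮_C F · dr = 90π.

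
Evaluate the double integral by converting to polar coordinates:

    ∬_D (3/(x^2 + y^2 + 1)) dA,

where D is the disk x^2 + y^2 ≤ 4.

The region D is 0 ≤ r ≤ 2, 0 ≤ θ ≤ 2π in polar coordinates, where x = r cos(θ), y = r sin(θ), and dA = r dr dθ.

Under the substitution, the integrand becomes 3/(r^2 + 1), so

    ∬_D (3/(x^2 + y^2 + 1)) dA = ∫_{0}^{2π} ∫_{0}^{2} (3/(r^2 + 1)) · r dr dθ.

Inner integral (in r): ∫_{0}^{2} (3/(r^2 + 1)) · r dr = 3log(5)/2.

Outer integral (in θ): ∫_{0}^{2π} (3log(5)/2) dθ = 3π log(5).

Therefore ∬_D (3/(x^2 + y^2 + 1)) dA = 3π log(5).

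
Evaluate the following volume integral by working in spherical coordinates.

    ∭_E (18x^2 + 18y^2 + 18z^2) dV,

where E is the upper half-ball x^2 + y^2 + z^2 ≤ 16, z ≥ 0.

In spherical coordinates, x = ρ sin(φ) cos(θ), y = ρ sin(φ) sin(θ), z = ρ cos(φ), and dV = ρ^2 sin(φ) dρ dφ dθ.

The integrand becomes 18ρ^2, so

    ∭_E (18x^2 + 18y^2 + 18z^2) dV = ∫_{0}^{2π} ∫_{0}^{π/2} ∫_{0}^{4} (18ρ^2) · ρ^2 sin(φ) dρ dφ dθ.

Inner (ρ): 18432sin(φ)/5.
Middle (φ): 18432/5.
Outer (θ): 36864π/5.

Therefore the triple integral equals 36864π/5.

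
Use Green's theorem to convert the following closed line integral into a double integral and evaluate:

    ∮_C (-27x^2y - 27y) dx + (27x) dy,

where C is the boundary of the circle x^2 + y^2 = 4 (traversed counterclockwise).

Green's theorem converts the closed line integral into a double integral over the enclosed region D:

    ∮_C P dx + Q dy = ∬_D (∂Q/∂x - ∂P/∂y) dA.

Here P = -27x^2y - 27y, Q = 27x, so

    ∂Q/∂x = 27,    ∂P/∂y = -27x^2 - 27,
    ∂Q/∂x - ∂P/∂y = 27x^2 + 54.

D is the region x^2 + y^2 ≤ 4. Evaluating the double integral:

In polar coordinates (x = r cos θ, y = r sin θ, dA = r dr dθ) the integrand becomes 27r^2cos(θ)^2 + 54, so

    ∬_D (27x^2 + 54) dA = ∫_0^{2π} ∫_0^{2} (27r^2cos(θ)^2 + 54) · r dr dθ.

Inner (r from 0 to 2): 108cos(θ)^2 + 108.
Outer (θ from 0 to 2π): 324π.

Therefore ∮_C P dx + Q dy = 324π.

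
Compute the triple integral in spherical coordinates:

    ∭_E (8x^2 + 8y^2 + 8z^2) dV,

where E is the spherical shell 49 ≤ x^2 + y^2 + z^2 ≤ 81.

In spherical coordinates, x = ρ sin(φ) cos(θ), y = ρ sin(φ) sin(θ), z = ρ cos(φ), and dV = ρ^2 sin(φ) dρ dφ dθ.

The integrand becomes 8ρ^2, so

    ∭_E (8x^2 + 8y^2 + 8z^2) dV = ∫_{0}^{2π} ∫_{0}^{π} ∫_{7}^{9} (8ρ^2) · ρ^2 sin(φ) dρ dφ dθ.

Inner (ρ): 337936sin(φ)/5.
Middle (φ): 675872/5.
Outer (θ): 1351744π/5.

Therefore the triple integral equals 1351744π/5.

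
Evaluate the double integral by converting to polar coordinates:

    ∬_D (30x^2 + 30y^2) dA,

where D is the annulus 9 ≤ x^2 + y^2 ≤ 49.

The region D is 3 ≤ r ≤ 7, 0 ≤ θ ≤ 2π in polar coordinates, where x = r cos(θ), y = r sin(θ), and dA = r dr dθ.

Under the substitution, the integrand becomes 30r^2, so

    ∬_D (30x^2 + 30y^2) dA = ∫_{0}^{2π} ∫_{3}^{7} (30r^2) · r dr dθ.

Inner integral (in r): ∫_{3}^{7} (30r^2) · r dr = 17400.

Outer integral (in θ): ∫_{0}^{2π} (17400) dθ = 34800π.

Therefore ∬_D (30x^2 + 30y^2) dA = 34800π.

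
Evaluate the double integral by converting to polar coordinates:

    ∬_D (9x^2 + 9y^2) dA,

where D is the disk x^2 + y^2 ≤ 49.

The region D is 0 ≤ r ≤ 7, 0 ≤ θ ≤ 2π in polar coordinates, where x = r cos(θ), y = r sin(θ), and dA = r dr dθ.

Under the substitution, the integrand becomes 9r^2, so

    ∬_D (9x^2 + 9y^2) dA = ∫_{0}^{2π} ∫_{0}^{7} (9r^2) · r dr dθ.

Inner integral (in r): ∫_{0}^{7} (9r^2) · r dr = 21609/4.

Outer integral (in θ): ∫_{0}^{2π} (21609/4) dθ = 21609π/2.

Therefore ∬_D (9x^2 + 9y^2) dA = 21609π/2.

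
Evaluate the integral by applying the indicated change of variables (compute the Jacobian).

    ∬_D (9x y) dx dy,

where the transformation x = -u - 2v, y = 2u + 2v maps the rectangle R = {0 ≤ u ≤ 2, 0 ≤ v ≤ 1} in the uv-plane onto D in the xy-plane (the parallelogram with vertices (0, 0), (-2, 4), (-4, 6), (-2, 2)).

Compute the Jacobian determinant of (x, y) with respect to (u, v):

    ∂(x,y)/∂(u,v) = | -1  -2 | = (-1)(2) - (-2)(2) = 2.
                   | 2  2 |

Its absolute value is |J| = 2 (the area scaling factor).

Substituting x = -u - 2v, y = 2u + 2v into the integrand,

    9x y → -18u^2 - 54u v - 36v^2,

so the integral becomes

    ∬_R (-18u^2 - 54u v - 36v^2) · |J| du dv = ∫_0^2 ∫_0^1 (-36u^2 - 108u v - 72v^2) dv du.

Inner (v): -36u^2 - 54u - 24.
Outer (u): -252.

Therefore ∬_D (9x y) dx dy = -252.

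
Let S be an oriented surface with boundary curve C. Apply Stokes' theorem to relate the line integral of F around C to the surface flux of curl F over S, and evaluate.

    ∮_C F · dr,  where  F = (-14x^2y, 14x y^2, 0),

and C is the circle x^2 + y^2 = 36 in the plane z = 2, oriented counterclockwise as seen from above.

Let S be the flat disk x^2 + y^2 ≤ 36 in the plane z = 2, with upward unit normal n̂ = ẑ. By Stokes' theorem,

    ∮_C F · dr = ∬_S (∇ × F) · n̂ dS = ∬_D (curl F)_z dA,

where D is the disk x^2 + y^2 ≤ 36.

Compute the curl of F = (-14x^2y, 14x y^2, 0):
    (∇ × F)_x = ∂F_z/∂y - ∂F_y/∂z = 0,
    (∇ × F)_y = ∂F_x/∂z - ∂F_z/∂x = 0,
    (∇ × F)_z = ∂F_y/∂x - ∂F_x/∂y = 14x^2 + 14y^2.

On z = 2, (curl F)_z = 14x^2 + 14y^2.

Convert to polar (x = r cos θ, y = r sin θ, dA = r dr dθ); the integrand becomes 14r^2, so

    ∬_D (curl F)_z dA = ∫_0^{2π} ∫_0^{6} (14r^2) · r dr dθ.

Inner (r from 0 to 6): 4536.
Outer (θ from 0 to 2π): 9072π.

Therefore ∮_C F · dr = 9072π.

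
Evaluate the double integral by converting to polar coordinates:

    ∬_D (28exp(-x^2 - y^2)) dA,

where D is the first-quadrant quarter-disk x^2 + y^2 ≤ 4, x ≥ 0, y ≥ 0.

The region D is 0 ≤ r ≤ 2, 0 ≤ θ ≤ π/2 in polar coordinates, where x = r cos(θ), y = r sin(θ), and dA = r dr dθ.

Under the substitution, the integrand becomes 28exp(-r^2), so

    ∬_D (28exp(-x^2 - y^2)) dA = ∫_{0}^{π/2} ∫_{0}^{2} (28exp(-r^2)) · r dr dθ.

Inner integral (in r): ∫_{0}^{2} (28exp(-r^2)) · r dr = 14 - 14exp(-4).

Outer integral (in θ): ∫_{0}^{π/2} (14 - 14exp(-4)) dθ = -7π exp(-4) + 7π.

Therefore ∬_D (28exp(-x^2 - y^2)) dA = -7π exp(-4) + 7π.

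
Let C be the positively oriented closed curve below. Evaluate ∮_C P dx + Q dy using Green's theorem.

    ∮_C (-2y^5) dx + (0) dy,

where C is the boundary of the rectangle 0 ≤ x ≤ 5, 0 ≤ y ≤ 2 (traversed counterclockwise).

Green's theorem converts the closed line integral into a double integral over the enclosed region D:

    ∮_C P dx + Q dy = ∬_D (∂Q/∂x - ∂P/∂y) dA.

Here P = -2y^5, Q = 0, so

    ∂Q/∂x = 0,    ∂P/∂y = -10y^4,
    ∂Q/∂x - ∂P/∂y = 10y^4.

D is the region 0 ≤ x ≤ 5, 0 ≤ y ≤ 2. Evaluating the double integral:

    ∬_D (10y^4) dA = ∫_0^{5} ∫_0^{2} (10y^4) dy dx.

Inner (y from 0 to 2): 64.
Outer (x from 0 to 5): 320.

Therefore ∮_C P dx + Q dy = 320.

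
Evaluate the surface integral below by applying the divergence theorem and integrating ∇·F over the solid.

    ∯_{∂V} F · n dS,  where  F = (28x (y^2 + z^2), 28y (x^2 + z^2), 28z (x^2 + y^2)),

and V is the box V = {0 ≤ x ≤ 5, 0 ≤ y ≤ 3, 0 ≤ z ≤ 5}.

By the divergence theorem,

    ∯_{∂V} F · n dS = ∭_V (∇ · F) dV.

Compute the divergence:
    ∇ · F = ∂F_x/∂x + ∂F_y/∂y + ∂F_z/∂z = 28y^2 + 28z^2 + 28x^2 + 28z^2 + 28x^2 + 28y^2 = 56x^2 + 56y^2 + 56z^2.

V is a rectangular box, so dV = dx dy dz with 0 ≤ x ≤ 5, 0 ≤ y ≤ 3, 0 ≤ z ≤ 5.

Integrate (56x^2 + 56y^2 + 56z^2) over V as an iterated integral:

    ∭_V (∇·F) dV = ∫_0^{5} ∫_0^{3} ∫_0^{5} (56x^2 + 56y^2 + 56z^2) dz dy dx.

Inner (z from 0 to 5): 280x^2 + 280y^2 + 7000/3.
Middle (y from 0 to 3): 840x^2 + 9520.
Outer (x from 0 to 5): 82600.

Therefore ∯_{∂V} F · n dS = 82600.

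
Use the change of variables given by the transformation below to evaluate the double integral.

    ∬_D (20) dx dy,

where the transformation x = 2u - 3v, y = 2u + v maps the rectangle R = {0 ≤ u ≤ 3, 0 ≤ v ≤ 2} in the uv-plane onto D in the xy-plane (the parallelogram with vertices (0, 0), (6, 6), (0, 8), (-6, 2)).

Compute the Jacobian determinant of (x, y) with respect to (u, v):

    ∂(x,y)/∂(u,v) = | 2  -3 | = (2)(1) - (-3)(2) = 8.
                   | 2  1 |

Its absolute value is |J| = 8 (the area scaling factor).

Substituting x = 2u - 3v, y = 2u + v into the integrand,

    20 → 20,

so the integral becomes

    ∬_R (20) · |J| du dv = ∫_0^3 ∫_0^2 (160) dv du.

Inner (v): 320.
Outer (u): 960.

Therefore ∬_D (20) dx dy = 960.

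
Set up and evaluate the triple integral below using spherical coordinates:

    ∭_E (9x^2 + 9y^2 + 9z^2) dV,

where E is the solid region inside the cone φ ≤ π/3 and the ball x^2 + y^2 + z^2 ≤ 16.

In spherical coordinates, x = ρ sin(φ) cos(θ), y = ρ sin(φ) sin(θ), z = ρ cos(φ), and dV = ρ^2 sin(φ) dρ dφ dθ.

The integrand becomes 9ρ^2, so

    ∭_E (9x^2 + 9y^2 + 9z^2) dV = ∫_{0}^{2π} ∫_{0}^{π/3} ∫_{0}^{4} (9ρ^2) · ρ^2 sin(φ) dρ dφ dθ.

Inner (ρ): 9216sin(φ)/5.
Middle (φ): 4608/5.
Outer (θ): 9216π/5.

Therefore the triple integral equals 9216π/5.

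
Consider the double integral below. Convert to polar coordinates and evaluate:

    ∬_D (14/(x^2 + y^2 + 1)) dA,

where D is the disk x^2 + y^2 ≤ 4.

The region D is 0 ≤ r ≤ 2, 0 ≤ θ ≤ 2π in polar coordinates, where x = r cos(θ), y = r sin(θ), and dA = r dr dθ.

Under the substitution, the integrand becomes 14/(r^2 + 1), so

    ∬_D (14/(x^2 + y^2 + 1)) dA = ∫_{0}^{2π} ∫_{0}^{2} (14/(r^2 + 1)) · r dr dθ.

Inner integral (in r): ∫_{0}^{2} (14/(r^2 + 1)) · r dr = log(78125).

Outer integral (in θ): ∫_{0}^{2π} (log(78125)) dθ = 14π log(5).

Therefore ∬_D (14/(x^2 + y^2 + 1)) dA = 14π log(5).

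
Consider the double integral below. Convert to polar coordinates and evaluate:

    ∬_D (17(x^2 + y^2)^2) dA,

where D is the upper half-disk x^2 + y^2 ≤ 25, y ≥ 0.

The region D is 0 ≤ r ≤ 5, 0 ≤ θ ≤ π in polar coordinates, where x = r cos(θ), y = r sin(θ), and dA = r dr dθ.

Under the substitution, the integrand becomes 17r^4, so

    ∬_D (17(x^2 + y^2)^2) dA = ∫_{0}^{π} ∫_{0}^{5} (17r^4) · r dr dθ.

Inner integral (in r): ∫_{0}^{5} (17r^4) · r dr = 265625/6.

Outer integral (in θ): ∫_{0}^{π} (265625/6) dθ = 265625π/6.

Therefore ∬_D (17(x^2 + y^2)^2) dA = 265625π/6.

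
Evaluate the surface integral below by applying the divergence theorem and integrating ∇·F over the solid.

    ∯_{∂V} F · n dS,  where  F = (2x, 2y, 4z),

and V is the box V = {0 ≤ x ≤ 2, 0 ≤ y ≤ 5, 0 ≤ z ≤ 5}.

By the divergence theorem,

    ∯_{∂V} F · n dS = ∭_V (∇ · F) dV.

Compute the divergence:
    ∇ · F = ∂F_x/∂x + ∂F_y/∂y + ∂F_z/∂z = 2 + 2 + 4 = 8.

V is a rectangular box, so dV = dx dy dz with 0 ≤ x ≤ 2, 0 ≤ y ≤ 5, 0 ≤ z ≤ 5.

Integrate (8) over V as an iterated integral:

    ∭_V (∇·F) dV = ∫_0^{2} ∫_0^{5} ∫_0^{5} (8) dz dy dx.

Inner (z from 0 to 5): 40.
Middle (y from 0 to 5): 200.
Outer (x from 0 to 2): 400.

Therefore ∯_{∂V} F · n dS = 400.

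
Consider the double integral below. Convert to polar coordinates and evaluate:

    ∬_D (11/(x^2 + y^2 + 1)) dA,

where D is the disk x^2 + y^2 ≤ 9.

The region D is 0 ≤ r ≤ 3, 0 ≤ θ ≤ 2π in polar coordinates, where x = r cos(θ), y = r sin(θ), and dA = r dr dθ.

Under the substitution, the integrand becomes 11/(r^2 + 1), so

    ∬_D (11/(x^2 + y^2 + 1)) dA = ∫_{0}^{2π} ∫_{0}^{3} (11/(r^2 + 1)) · r dr dθ.

Inner integral (in r): ∫_{0}^{3} (11/(r^2 + 1)) · r dr = 11log(10)/2.

Outer integral (in θ): ∫_{0}^{2π} (11log(10)/2) dθ = 11π log(10).

Therefore ∬_D (11/(x^2 + y^2 + 1)) dA = 11π log(10).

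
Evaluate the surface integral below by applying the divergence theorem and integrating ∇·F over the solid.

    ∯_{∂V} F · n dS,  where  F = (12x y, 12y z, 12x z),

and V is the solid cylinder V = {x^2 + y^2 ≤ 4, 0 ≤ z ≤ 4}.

By the divergence theorem,

    ∯_{∂V} F · n dS = ∭_V (∇ · F) dV.

Compute the divergence:
    ∇ · F = ∂F_x/∂x + ∂F_y/∂y + ∂F_z/∂z = 12y + 12z + 12x = 12x + 12y + 12z.

In cylindrical coordinates, x = r cos(θ), y = r sin(θ), z = z, dV = r dr dθ dz, with 0 ≤ r ≤ 2, 0 ≤ θ ≤ 2π, 0 ≤ z ≤ 4.

The integrand, after substitution and multiplying by the volume element, becomes (12sqrt(2)r sin(θ + π/4) + 12z) · r, so

    ∭_V (∇·F) dV = ∫_0^{2π} ∫_0^{2} ∫_0^{4} (12sqrt(2)r sin(θ + π/4) + 12z) · r dz dr dθ.

Inner (z from 0 to 4): 48r (sqrt(2)r sin(θ + π/4) + 2).
Middle (r from 0 to 2): 128sqrt(2)sin(θ + π/4) + 192.
Outer (θ from 0 to 2π): 384π.

Therefore ∯_{∂V} F · n dS = 384π.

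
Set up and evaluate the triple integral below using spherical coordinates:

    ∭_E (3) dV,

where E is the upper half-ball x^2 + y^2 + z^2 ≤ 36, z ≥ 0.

In spherical coordinates, x = ρ sin(φ) cos(θ), y = ρ sin(φ) sin(θ), z = ρ cos(φ), and dV = ρ^2 sin(φ) dρ dφ dθ.

The integrand becomes 3, so

    ∭_E (3) dV = ∫_{0}^{2π} ∫_{0}^{π/2} ∫_{0}^{6} (3) · ρ^2 sin(φ) dρ dφ dθ.

Inner (ρ): 216sin(φ).
Middle (φ): 216.
Outer (θ): 432π.

Therefore the triple integral equals 432π.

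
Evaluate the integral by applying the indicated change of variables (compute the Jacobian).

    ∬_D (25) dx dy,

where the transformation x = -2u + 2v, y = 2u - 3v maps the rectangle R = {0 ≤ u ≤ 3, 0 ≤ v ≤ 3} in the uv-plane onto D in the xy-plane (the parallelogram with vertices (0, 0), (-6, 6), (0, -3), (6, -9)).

Compute the Jacobian determinant of (x, y) with respect to (u, v):

    ∂(x,y)/∂(u,v) = | -2  2 | = (-2)(-3) - (2)(2) = 2.
                   | 2  -3 |

Its absolute value is |J| = 2 (the area scaling factor).

Substituting x = -2u + 2v, y = 2u - 3v into the integrand,

    25 → 25,

so the integral becomes

    ∬_R (25) · |J| du dv = ∫_0^3 ∫_0^3 (50) dv du.

Inner (v): 150.
Outer (u): 450.

Therefore ∬_D (25) dx dy = 450.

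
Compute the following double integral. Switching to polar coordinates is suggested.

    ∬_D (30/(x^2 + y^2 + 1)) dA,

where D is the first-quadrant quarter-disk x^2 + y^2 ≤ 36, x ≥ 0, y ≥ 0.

The region D is 0 ≤ r ≤ 6, 0 ≤ θ ≤ π/2 in polar coordinates, where x = r cos(θ), y = r sin(θ), and dA = r dr dθ.

Under the substitution, the integrand becomes 30/(r^2 + 1), so

    ∬_D (30/(x^2 + y^2 + 1)) dA = ∫_{0}^{π/2} ∫_{0}^{6} (30/(r^2 + 1)) · r dr dθ.

Inner integral (in r): ∫_{0}^{6} (30/(r^2 + 1)) · r dr = log(333446267951815307088493).

Outer integral (in θ): ∫_{0}^{π/2} (log(333446267951815307088493)) dθ = log(333446267951815307088493^(π/2)).

Therefore ∬_D (30/(x^2 + y^2 + 1)) dA = log(333446267951815307088493^(π/2)).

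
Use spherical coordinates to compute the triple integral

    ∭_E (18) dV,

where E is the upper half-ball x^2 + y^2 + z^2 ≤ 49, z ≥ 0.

In spherical coordinates, x = ρ sin(φ) cos(θ), y = ρ sin(φ) sin(θ), z = ρ cos(φ), and dV = ρ^2 sin(φ) dρ dφ dθ.

The integrand becomes 18, so

    ∭_E (18) dV = ∫_{0}^{2π} ∫_{0}^{π/2} ∫_{0}^{7} (18) · ρ^2 sin(φ) dρ dφ dθ.

Inner (ρ): 2058sin(φ).
Middle (φ): 2058.
Outer (θ): 4116π.

Therefore the triple integral equals 4116π.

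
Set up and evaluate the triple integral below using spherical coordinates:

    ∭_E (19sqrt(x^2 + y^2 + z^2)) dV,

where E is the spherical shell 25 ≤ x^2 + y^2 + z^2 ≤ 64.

In spherical coordinates, x = ρ sin(φ) cos(θ), y = ρ sin(φ) sin(θ), z = ρ cos(φ), and dV = ρ^2 sin(φ) dρ dφ dθ.

The integrand becomes 19ρ, so

    ∭_E (19sqrt(x^2 + y^2 + z^2)) dV = ∫_{0}^{2π} ∫_{0}^{π} ∫_{5}^{8} (19ρ) · ρ^2 sin(φ) dρ dφ dθ.

Inner (ρ): 65949sin(φ)/4.
Middle (φ): 65949/2.
Outer (θ): 65949π.

Therefore the triple integral equals 65949π.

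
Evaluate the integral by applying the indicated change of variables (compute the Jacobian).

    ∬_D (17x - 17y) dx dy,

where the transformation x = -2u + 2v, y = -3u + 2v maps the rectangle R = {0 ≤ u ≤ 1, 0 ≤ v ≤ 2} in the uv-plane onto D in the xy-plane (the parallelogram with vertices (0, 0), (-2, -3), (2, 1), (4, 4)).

Compute the Jacobian determinant of (x, y) with respect to (u, v):

    ∂(x,y)/∂(u,v) = | -2  2 | = (-2)(2) - (2)(-3) = 2.
                   | -3  2 |

Its absolute value is |J| = 2 (the area scaling factor).

Substituting x = -2u + 2v, y = -3u + 2v into the integrand,

    17x - 17y → 17u,

so the integral becomes

    ∬_R (17u) · |J| du dv = ∫_0^1 ∫_0^2 (34u) dv du.

Inner (v): 68u.
Outer (u): 34.

Therefore ∬_D (17x - 17y) dx dy = 34.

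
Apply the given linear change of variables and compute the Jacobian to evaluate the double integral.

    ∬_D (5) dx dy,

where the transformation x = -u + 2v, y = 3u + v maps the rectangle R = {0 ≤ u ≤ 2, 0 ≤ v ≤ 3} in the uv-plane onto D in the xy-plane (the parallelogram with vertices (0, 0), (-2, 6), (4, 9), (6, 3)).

Compute the Jacobian determinant of (x, y) with respect to (u, v):

    ∂(x,y)/∂(u,v) = | -1  2 | = (-1)(1) - (2)(3) = -7.
                   | 3  1 |

Its absolute value is |J| = 7 (the area scaling factor).

Substituting x = -u + 2v, y = 3u + v into the integrand,

    5 → 5,

so the integral becomes

    ∬_R (5) · |J| du dv = ∫_0^2 ∫_0^3 (35) dv du.

Inner (v): 105.
Outer (u): 210.

Therefore ∬_D (5) dx dy = 210.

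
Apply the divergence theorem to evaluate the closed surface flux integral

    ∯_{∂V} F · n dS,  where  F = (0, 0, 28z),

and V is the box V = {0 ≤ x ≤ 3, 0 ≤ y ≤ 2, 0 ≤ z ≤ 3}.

By the divergence theorem,

    ∯_{∂V} F · n dS = ∭_V (∇ · F) dV.

Compute the divergence:
    ∇ · F = ∂F_x/∂x + ∂F_y/∂y + ∂F_z/∂z = 0 + 0 + 28 = 28.

V is a rectangular box, so dV = dx dy dz with 0 ≤ x ≤ 3, 0 ≤ y ≤ 2, 0 ≤ z ≤ 3.

Integrate (28) over V as an iterated integral:

    ∭_V (∇·F) dV = ∫_0^{3} ∫_0^{2} ∫_0^{3} (28) dz dy dx.

Inner (z from 0 to 3): 84.
Middle (y from 0 to 2): 168.
Outer (x from 0 to 3): 504.

Therefore ∯_{∂V} F · n dS = 504.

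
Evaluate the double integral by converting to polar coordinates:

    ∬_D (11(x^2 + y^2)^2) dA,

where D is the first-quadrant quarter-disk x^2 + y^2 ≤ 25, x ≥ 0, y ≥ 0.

The region D is 0 ≤ r ≤ 5, 0 ≤ θ ≤ π/2 in polar coordinates, where x = r cos(θ), y = r sin(θ), and dA = r dr dθ.

Under the substitution, the integrand becomes 11r^4, so

    ∬_D (11(x^2 + y^2)^2) dA = ∫_{0}^{π/2} ∫_{0}^{5} (11r^4) · r dr dθ.

Inner integral (in r): ∫_{0}^{5} (11r^4) · r dr = 171875/6.

Outer integral (in θ): ∫_{0}^{π/2} (171875/6) dθ = 171875π/12.

Therefore ∬_D (11(x^2 + y^2)^2) dA = 171875π/12.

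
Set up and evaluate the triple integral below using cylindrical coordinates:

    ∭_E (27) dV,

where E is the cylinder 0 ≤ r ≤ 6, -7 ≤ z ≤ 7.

In cylindrical coordinates, x = r cos(θ), y = r sin(θ), z = z, and dV = r dr dθ dz.

The integrand becomes 27, so

    ∭_E (27) dV = ∫_{0}^{2π} ∫_{0}^{6} ∫_{-7}^{7} (27) · r dz dr dθ.

Inner (z): 378r.
Middle (r from 0 to 6): 6804.
Outer (θ): 13608π.

Therefore the triple integral equals 13608π.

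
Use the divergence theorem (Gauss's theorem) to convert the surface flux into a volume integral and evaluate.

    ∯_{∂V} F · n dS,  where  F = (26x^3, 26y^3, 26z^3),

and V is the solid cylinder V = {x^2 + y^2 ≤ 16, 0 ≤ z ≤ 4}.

By the divergence theorem,

    ∯_{∂V} F · n dS = ∭_V (∇ · F) dV.

Compute the divergence:
    ∇ · F = ∂F_x/∂x + ∂F_y/∂y + ∂F_z/∂z = 78x^2 + 78y^2 + 78z^2.

In cylindrical coordinates, x = r cos(θ), y = r sin(θ), z = z, dV = r dr dθ dz, with 0 ≤ r ≤ 4, 0 ≤ θ ≤ 2π, 0 ≤ z ≤ 4.

The integrand, after substitution and multiplying by the volume element, becomes (78r^2 + 78z^2) · r, so

    ∭_V (∇·F) dV = ∫_0^{2π} ∫_0^{4} ∫_0^{4} (78r^2 + 78z^2) · r dz dr dθ.

Inner (z from 0 to 4): 312r^3 + 1664r.
Middle (r from 0 to 4): 33280.
Outer (θ from 0 to 2π): 66560π.

Therefore ∯_{∂V} F · n dS = 66560π.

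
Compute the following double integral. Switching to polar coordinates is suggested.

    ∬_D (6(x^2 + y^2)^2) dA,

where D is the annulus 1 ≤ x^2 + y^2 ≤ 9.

The region D is 1 ≤ r ≤ 3, 0 ≤ θ ≤ 2π in polar coordinates, where x = r cos(θ), y = r sin(θ), and dA = r dr dθ.

Under the substitution, the integrand becomes 6r^4, so

    ∬_D (6(x^2 + y^2)^2) dA = ∫_{0}^{2π} ∫_{1}^{3} (6r^4) · r dr dθ.

Inner integral (in r): ∫_{1}^{3} (6r^4) · r dr = 728.

Outer integral (in θ): ∫_{0}^{2π} (728) dθ = 1456π.

Therefore ∬_D (6(x^2 + y^2)^2) dA = 1456π.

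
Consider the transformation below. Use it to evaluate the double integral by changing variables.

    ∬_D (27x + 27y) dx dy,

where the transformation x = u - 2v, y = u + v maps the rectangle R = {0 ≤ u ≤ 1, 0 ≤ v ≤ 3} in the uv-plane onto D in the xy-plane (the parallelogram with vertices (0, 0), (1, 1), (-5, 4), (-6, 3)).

Compute the Jacobian determinant of (x, y) with respect to (u, v):

    ∂(x,y)/∂(u,v) = | 1  -2 | = (1)(1) - (-2)(1) = 3.
                   | 1  1 |

Its absolute value is |J| = 3 (the area scaling factor).

Substituting x = u - 2v, y = u + v into the integrand,

    27x + 27y → 54u - 27v,

so the integral becomes

    ∬_R (54u - 27v) · |J| du dv = ∫_0^1 ∫_0^3 (162u - 81v) dv du.

Inner (v): 486u - 729/2.
Outer (u): -243/2.

Therefore ∬_D (27x + 27y) dx dy = -243/2.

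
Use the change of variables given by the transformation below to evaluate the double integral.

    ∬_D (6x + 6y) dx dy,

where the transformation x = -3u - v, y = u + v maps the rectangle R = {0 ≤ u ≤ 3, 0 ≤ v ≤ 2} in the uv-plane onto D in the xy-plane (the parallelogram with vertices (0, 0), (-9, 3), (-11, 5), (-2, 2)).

Compute the Jacobian determinant of (x, y) with respect to (u, v):

    ∂(x,y)/∂(u,v) = | -3  -1 | = (-3)(1) - (-1)(1) = -2.
                   | 1  1 |

Its absolute value is |J| = 2 (the area scaling factor).

Substituting x = -3u - v, y = u + v into the integrand,

    6x + 6y → -12u,

so the integral becomes

    ∬_R (-12u) · |J| du dv = ∫_0^3 ∫_0^2 (-24u) dv du.

Inner (v): -48u.
Outer (u): -216.

Therefore ∬_D (6x + 6y) dx dy = -216.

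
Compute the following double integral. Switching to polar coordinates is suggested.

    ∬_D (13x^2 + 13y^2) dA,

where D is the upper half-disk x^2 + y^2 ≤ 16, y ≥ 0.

The region D is 0 ≤ r ≤ 4, 0 ≤ θ ≤ π in polar coordinates, where x = r cos(θ), y = r sin(θ), and dA = r dr dθ.

Under the substitution, the integrand becomes 13r^2, so

    ∬_D (13x^2 + 13y^2) dA = ∫_{0}^{π} ∫_{0}^{4} (13r^2) · r dr dθ.

Inner integral (in r): ∫_{0}^{4} (13r^2) · r dr = 832.

Outer integral (in θ): ∫_{0}^{π} (832) dθ = 832π.

Therefore ∬_D (13x^2 + 13y^2) dA = 832π.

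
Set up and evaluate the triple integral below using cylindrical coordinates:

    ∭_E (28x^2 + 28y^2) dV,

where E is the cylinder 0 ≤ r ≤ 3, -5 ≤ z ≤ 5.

In cylindrical coordinates, x = r cos(θ), y = r sin(θ), z = z, and dV = r dr dθ dz.

The integrand becomes 28r^2, so

    ∭_E (28x^2 + 28y^2) dV = ∫_{0}^{2π} ∫_{0}^{3} ∫_{-5}^{5} (28r^2) · r dz dr dθ.

Inner (z): 280r^3.
Middle (r from 0 to 3): 5670.
Outer (θ): 11340π.

Therefore the triple integral equals 11340π.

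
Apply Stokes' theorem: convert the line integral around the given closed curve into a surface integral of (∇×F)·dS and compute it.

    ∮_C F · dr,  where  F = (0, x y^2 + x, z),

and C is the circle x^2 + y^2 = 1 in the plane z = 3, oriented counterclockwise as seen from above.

Let S be the flat disk x^2 + y^2 ≤ 1 in the plane z = 3, with upward unit normal n̂ = ẑ. By Stokes' theorem,

    ∮_C F · dr = ∬_S (∇ × F) · n̂ dS = ∬_D (curl F)_z dA,

where D is the disk x^2 + y^2 ≤ 1.

Compute the curl of F = (0, x y^2 + x, z):
    (∇ × F)_x = ∂F_z/∂y - ∂F_y/∂z = 0,
    (∇ × F)_y = ∂F_x/∂z - ∂F_z/∂x = 0,
    (∇ × F)_z = ∂F_y/∂x - ∂F_x/∂y = y^2 + 1.

On z = 3, (curl F)_z = y^2 + 1.

Convert to polar (x = r cos θ, y = r sin θ, dA = r dr dθ); the integrand becomes r^2sin(θ)^2 + 1, so

    ∬_D (curl F)_z dA = ∫_0^{2π} ∫_0^{1} (r^2sin(θ)^2 + 1) · r dr dθ.

Inner (r from 0 to 1): sin(θ)^2/4 + 1/2.
Outer (θ from 0 to 2π): 5π/4.

Therefore ∮_C F · dr = 5π/4.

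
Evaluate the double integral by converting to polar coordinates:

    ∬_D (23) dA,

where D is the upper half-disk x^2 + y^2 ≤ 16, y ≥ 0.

The region D is 0 ≤ r ≤ 4, 0 ≤ θ ≤ π in polar coordinates, where x = r cos(θ), y = r sin(θ), and dA = r dr dθ.

Under the substitution, the integrand becomes 23, so

    ∬_D (23) dA = ∫_{0}^{π} ∫_{0}^{4} (23) · r dr dθ.

Inner integral (in r): ∫_{0}^{4} (23) · r dr = 184.

Outer integral (in θ): ∫_{0}^{π} (184) dθ = 184π.

Therefore ∬_D (23) dA = 184π.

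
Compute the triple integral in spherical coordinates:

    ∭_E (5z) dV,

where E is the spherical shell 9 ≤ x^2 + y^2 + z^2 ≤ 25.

In spherical coordinates, x = ρ sin(φ) cos(θ), y = ρ sin(φ) sin(θ), z = ρ cos(φ), and dV = ρ^2 sin(φ) dρ dφ dθ.

The integrand becomes 5ρ cos(φ), so

    ∭_E (5z) dV = ∫_{0}^{2π} ∫_{0}^{π} ∫_{3}^{5} (5ρ cos(φ)) · ρ^2 sin(φ) dρ dφ dθ.

Inner (ρ): 340sin(2φ).
Middle (φ): 0.
Outer (θ): 0.

Therefore the triple integral equals 0.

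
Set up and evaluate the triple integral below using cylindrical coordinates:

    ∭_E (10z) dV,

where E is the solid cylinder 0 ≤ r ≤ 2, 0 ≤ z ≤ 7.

In cylindrical coordinates, x = r cos(θ), y = r sin(θ), z = z, and dV = r dr dθ dz.

The integrand becomes 10z, so

    ∭_E (10z) dV = ∫_{0}^{2π} ∫_{0}^{2} ∫_{0}^{7} (10z) · r dz dr dθ.

Inner (z): 245r.
Middle (r from 0 to 2): 490.
Outer (θ): 980π.

Therefore the triple integral equals 980π.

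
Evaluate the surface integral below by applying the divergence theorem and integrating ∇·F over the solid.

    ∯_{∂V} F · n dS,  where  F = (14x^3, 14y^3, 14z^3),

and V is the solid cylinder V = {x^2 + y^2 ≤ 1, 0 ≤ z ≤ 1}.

By the divergence theorem,

    ∯_{∂V} F · n dS = ∭_V (∇ · F) dV.

Compute the divergence:
    ∇ · F = ∂F_x/∂x + ∂F_y/∂y + ∂F_z/∂z = 42x^2 + 42y^2 + 42z^2.

In cylindrical coordinates, x = r cos(θ), y = r sin(θ), z = z, dV = r dr dθ dz, with 0 ≤ r ≤ 1, 0 ≤ θ ≤ 2π, 0 ≤ z ≤ 1.

The integrand, after substitution and multiplying by the volume element, becomes (42r^2 + 42z^2) · r, so

    ∭_V (∇·F) dV = ∫_0^{2π} ∫_0^{1} ∫_0^{1} (42r^2 + 42z^2) · r dz dr dθ.

Inner (z from 0 to 1): 42r^3 + 14r.
Middle (r from 0 to 1): 35/2.
Outer (θ from 0 to 2π): 35π.

Therefore ∯_{∂V} F · n dS = 35π.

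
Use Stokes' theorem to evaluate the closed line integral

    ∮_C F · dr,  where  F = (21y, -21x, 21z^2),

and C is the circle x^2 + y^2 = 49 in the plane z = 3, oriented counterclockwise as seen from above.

Let S be the flat disk x^2 + y^2 ≤ 49 in the plane z = 3, with upward unit normal n̂ = ẑ. By Stokes' theorem,

    ∮_C F · dr = ∬_S (∇ × F) · n̂ dS = ∬_D (curl F)_z dA,

where D is the disk x^2 + y^2 ≤ 49.

Compute the curl of F = (21y, -21x, 21z^2):
    (∇ × F)_x = ∂F_z/∂y - ∂F_y/∂z = 0,
    (∇ × F)_y = ∂F_x/∂z - ∂F_z/∂x = 0,
    (∇ × F)_z = ∂F_y/∂x - ∂F_x/∂y = -42.

On z = 3, (curl F)_z = -42.

Convert to polar (x = r cos θ, y = r sin θ, dA = r dr dθ); the integrand becomes -42, so

    ∬_D (curl F)_z dA = ∫_0^{2π} ∫_0^{7} (-42) · r dr dθ.

Inner (r from 0 to 7): -1029.
Outer (θ from 0 to 2π): -2058π.

Therefore ∮_C F · dr = -2058π.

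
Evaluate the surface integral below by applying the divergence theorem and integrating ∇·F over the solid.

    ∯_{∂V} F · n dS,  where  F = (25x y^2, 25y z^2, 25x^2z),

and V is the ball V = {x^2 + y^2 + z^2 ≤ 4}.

By the divergence theorem,

    ∯_{∂V} F · n dS = ∭_V (∇ · F) dV.

Compute the divergence:
    ∇ · F = ∂F_x/∂x + ∂F_y/∂y + ∂F_z/∂z = 25y^2 + 25z^2 + 25x^2 = 25x^2 + 25y^2 + 25z^2.

In spherical coordinates, x = ρ sin(φ) cos(θ), y = ρ sin(φ) sin(θ), z = ρ cos(φ), dV = ρ^2 sin(φ) dρ dφ dθ, with 0 ≤ ρ ≤ 2, 0 ≤ φ ≤ π, 0 ≤ θ ≤ 2π.

The integrand, after substitution and multiplying by the volume element, becomes (25ρ^2) · ρ^2 sin(φ), so

    ∭_V (∇·F) dV = ∫_0^{2π} ∫_0^{π} ∫_0^{2} (25ρ^2) · ρ^2 sin(φ) dρ dφ dθ.

Inner (ρ from 0 to 2): 160sin(φ).
Middle (φ from 0 to π): 320.
Outer (θ from 0 to 2π): 640π.

Therefore ∯_{∂V} F · n dS = 640π.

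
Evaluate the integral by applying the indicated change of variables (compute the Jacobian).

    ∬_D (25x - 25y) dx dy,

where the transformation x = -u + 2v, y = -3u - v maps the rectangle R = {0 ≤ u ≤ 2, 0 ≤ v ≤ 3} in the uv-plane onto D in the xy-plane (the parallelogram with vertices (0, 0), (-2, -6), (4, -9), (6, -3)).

Compute the Jacobian determinant of (x, y) with respect to (u, v):

    ∂(x,y)/∂(u,v) = | -1  2 | = (-1)(-1) - (2)(-3) = 7.
                   | -3  -1 |

Its absolute value is |J| = 7 (the area scaling factor).

Substituting x = -u + 2v, y = -3u - v into the integrand,

    25x - 25y → 50u + 75v,

so the integral becomes

    ∬_R (50u + 75v) · |J| du dv = ∫_0^2 ∫_0^3 (350u + 525v) dv du.

Inner (v): 1050u + 4725/2.
Outer (u): 6825.

Therefore ∬_D (25x - 25y) dx dy = 6825.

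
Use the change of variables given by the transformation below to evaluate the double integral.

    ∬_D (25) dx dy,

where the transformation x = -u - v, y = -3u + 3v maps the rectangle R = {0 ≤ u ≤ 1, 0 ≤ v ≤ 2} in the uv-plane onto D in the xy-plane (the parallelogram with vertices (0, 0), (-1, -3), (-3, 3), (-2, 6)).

Compute the Jacobian determinant of (x, y) with respect to (u, v):

    ∂(x,y)/∂(u,v) = | -1  -1 | = (-1)(3) - (-1)(-3) = -6.
                   | -3  3 |

Its absolute value is |J| = 6 (the area scaling factor).

Substituting x = -u - v, y = -3u + 3v into the integrand,

    25 → 25,

so the integral becomes

    ∬_R (25) · |J| du dv = ∫_0^1 ∫_0^2 (150) dv du.

Inner (v): 300.
Outer (u): 300.

Therefore ∬_D (25) dx dy = 300.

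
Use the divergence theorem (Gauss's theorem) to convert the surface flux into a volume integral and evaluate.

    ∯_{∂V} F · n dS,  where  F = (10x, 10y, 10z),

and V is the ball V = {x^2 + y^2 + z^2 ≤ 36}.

By the divergence theorem,

    ∯_{∂V} F · n dS = ∭_V (∇ · F) dV.

Compute the divergence:
    ∇ · F = ∂F_x/∂x + ∂F_y/∂y + ∂F_z/∂z = 10 + 10 + 10 = 30.

In spherical coordinates, x = ρ sin(φ) cos(θ), y = ρ sin(φ) sin(θ), z = ρ cos(φ), dV = ρ^2 sin(φ) dρ dφ dθ, with 0 ≤ ρ ≤ 6, 0 ≤ φ ≤ π, 0 ≤ θ ≤ 2π.

The integrand, after substitution and multiplying by the volume element, becomes (30) · ρ^2 sin(φ), so

    ∭_V (∇·F) dV = ∫_0^{2π} ∫_0^{π} ∫_0^{6} (30) · ρ^2 sin(φ) dρ dφ dθ.

Inner (ρ from 0 to 6): 2160sin(φ).
Middle (φ from 0 to π): 4320.
Outer (θ from 0 to 2π): 8640π.

Therefore ∯_{∂V} F · n dS = 8640π.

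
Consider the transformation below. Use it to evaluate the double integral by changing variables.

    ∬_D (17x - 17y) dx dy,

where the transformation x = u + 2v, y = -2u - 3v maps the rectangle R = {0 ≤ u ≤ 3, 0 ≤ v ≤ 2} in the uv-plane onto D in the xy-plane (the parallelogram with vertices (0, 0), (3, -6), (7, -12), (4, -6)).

Compute the Jacobian determinant of (x, y) with respect to (u, v):

    ∂(x,y)/∂(u,v) = | 1  2 | = (1)(-3) - (2)(-2) = 1.
                   | -2  -3 |

Its absolute value is |J| = 1 (the area scaling factor).

Substituting x = u + 2v, y = -2u - 3v into the integrand,

    17x - 17y → 51u + 85v,

so the integral becomes

    ∬_R (51u + 85v) · |J| du dv = ∫_0^3 ∫_0^2 (51u + 85v) dv du.

Inner (v): 102u + 170.
Outer (u): 969.

Therefore ∬_D (17x - 17y) dx dy = 969.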